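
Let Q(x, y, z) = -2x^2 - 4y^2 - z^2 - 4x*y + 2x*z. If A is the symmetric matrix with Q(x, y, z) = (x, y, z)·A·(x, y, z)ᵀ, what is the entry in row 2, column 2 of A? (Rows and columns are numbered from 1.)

-4

The coefficient of y^2 in Q is -4, and that is exactly A[2,2].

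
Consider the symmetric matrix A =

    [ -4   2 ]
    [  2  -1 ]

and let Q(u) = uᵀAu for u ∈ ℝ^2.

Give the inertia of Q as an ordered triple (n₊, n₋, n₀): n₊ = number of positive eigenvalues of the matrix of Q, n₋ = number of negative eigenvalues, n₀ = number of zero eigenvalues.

Symmetric row and column elimination reduces A to a congruent diagonal form with pivots -4, 0.
Counting signs: 1 negative, 1 zero.

(0, 1, 1)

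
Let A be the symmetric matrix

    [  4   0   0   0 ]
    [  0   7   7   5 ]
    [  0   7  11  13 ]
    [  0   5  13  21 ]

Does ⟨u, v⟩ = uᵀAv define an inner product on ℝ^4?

An LDLᵀ factorisation of A has diagonal entries 4, 7, 4, 10/7.
So there are 4 positive pivots.
Hence Q is positive definite.
⟨·,·⟩ is an inner product exactly when A is positive definite.

yes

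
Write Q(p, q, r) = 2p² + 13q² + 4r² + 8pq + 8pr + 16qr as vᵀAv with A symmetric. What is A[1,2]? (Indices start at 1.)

The coefficient of p·q in Q is 8. For a symmetric A this equals A[1,2] + A[2,1] = 2·A[1,2].
So A[1,2] = 8/2 = 4.

4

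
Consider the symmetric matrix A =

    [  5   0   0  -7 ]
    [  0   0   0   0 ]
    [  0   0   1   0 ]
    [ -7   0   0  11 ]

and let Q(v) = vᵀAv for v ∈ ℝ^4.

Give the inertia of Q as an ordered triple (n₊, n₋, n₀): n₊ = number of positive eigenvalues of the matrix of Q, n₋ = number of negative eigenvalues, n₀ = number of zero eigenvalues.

(3, 0, 1)

Applying the same elementary operations to the rows and columns of A produces a congruent diagonal matrix with entries 5, 0, 1, 6/5.
So there are 3 positive, 1 zero pivots.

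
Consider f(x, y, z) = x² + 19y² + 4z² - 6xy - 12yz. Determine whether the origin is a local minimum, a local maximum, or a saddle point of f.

local minimum

The Hessian at the origin is H = [[2, -6, 0], [-6, 38, -12], [0, -12, 8]].
Congruent diagonalization of H (simultaneous row and column reduction) yields pivots 2, 20, 4/5.
That gives 3 positive pivots.
H is positive definite, so the origin is a strict local minimum.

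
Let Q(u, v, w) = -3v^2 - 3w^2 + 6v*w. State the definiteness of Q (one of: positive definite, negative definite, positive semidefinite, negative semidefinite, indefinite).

negative semidefinite

Write A = [[0, 0, 0], [0, -3, 3], [0, 3, -3]].
Applying the same elementary operations to the rows and columns of A produces a congruent diagonal matrix with entries 0, -3, 0.
That gives 1 negative, 2 zero pivots.
Hence Q is negative semidefinite.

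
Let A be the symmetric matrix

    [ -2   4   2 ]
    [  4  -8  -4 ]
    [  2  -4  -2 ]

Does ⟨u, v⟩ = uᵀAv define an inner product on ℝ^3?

no

Symmetric row and column elimination reduces A to a congruent diagonal form with pivots -2, 0, 0.
Counting signs: 1 negative, 2 zero.
Hence Q is negative semidefinite.
⟨·,·⟩ is an inner product exactly when A is positive definite.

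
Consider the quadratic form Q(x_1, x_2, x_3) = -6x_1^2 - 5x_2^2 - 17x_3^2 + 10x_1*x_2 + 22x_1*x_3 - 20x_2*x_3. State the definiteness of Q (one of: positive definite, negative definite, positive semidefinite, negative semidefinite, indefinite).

indefinite

Write A = [[-6, 5, 11], [5, -5, -10], [11, -10, -17]].
Row-reducing A symmetrically gives the diagonal entries -6, -5/6, 4.
So there are 1 positive, 2 negative pivots.
Hence Q is indefinite.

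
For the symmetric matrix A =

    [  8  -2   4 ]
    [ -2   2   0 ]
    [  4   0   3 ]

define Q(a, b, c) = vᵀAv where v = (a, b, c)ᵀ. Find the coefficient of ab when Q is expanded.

-4

The coefficient of ab is A[1,2] + A[2,1] = 2·(-2) = -4.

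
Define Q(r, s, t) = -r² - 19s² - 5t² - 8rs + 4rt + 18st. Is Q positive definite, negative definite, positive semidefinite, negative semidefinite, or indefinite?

negative definite

The symmetric matrix of Q is A = [[-1, -4, 2], [-4, -19, 9], [2, 9, -5]].
Leading principal minors: Δ_1 = -1, Δ_2 = 3, Δ_3 = -2.
The signs alternate starting with Δ_1 < 0, so by Sylvester's criterion Q is negative definite.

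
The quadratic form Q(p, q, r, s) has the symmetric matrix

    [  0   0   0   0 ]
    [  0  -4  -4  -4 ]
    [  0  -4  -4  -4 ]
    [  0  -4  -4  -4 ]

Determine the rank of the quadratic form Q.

Row-reducing A symmetrically gives the diagonal entries 0, -4, 0, 0.
That gives 1 negative, 3 zero pivots.
The rank is the number of nonzero pivots: 1.

1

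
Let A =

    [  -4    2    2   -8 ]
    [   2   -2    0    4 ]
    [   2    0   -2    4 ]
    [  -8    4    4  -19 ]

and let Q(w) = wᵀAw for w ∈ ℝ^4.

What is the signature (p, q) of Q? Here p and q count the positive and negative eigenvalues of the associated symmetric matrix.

(0, 3)

Row-reducing A symmetrically gives the diagonal entries -4, -1, 0, -3.
Counting signs: 3 negative, 1 zero.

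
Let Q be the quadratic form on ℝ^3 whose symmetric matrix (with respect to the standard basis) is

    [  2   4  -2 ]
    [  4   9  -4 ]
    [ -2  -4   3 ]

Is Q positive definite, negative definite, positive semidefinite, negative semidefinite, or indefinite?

Row-reducing A symmetrically gives the diagonal entries 2, 1, 1.
So there are 3 positive pivots.
Hence Q is positive definite.

positive definite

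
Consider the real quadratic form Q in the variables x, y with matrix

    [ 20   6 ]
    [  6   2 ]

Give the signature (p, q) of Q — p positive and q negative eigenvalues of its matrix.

(2, 0)

Symmetric row and column elimination reduces A to a congruent diagonal form with pivots 20, 1/5.
That gives 2 positive pivots.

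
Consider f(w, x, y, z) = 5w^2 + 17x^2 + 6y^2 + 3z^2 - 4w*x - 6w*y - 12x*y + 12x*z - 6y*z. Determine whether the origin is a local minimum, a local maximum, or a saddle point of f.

The Hessian at the origin is H = [[10, -4, -6, 0], [-4, 34, -12, 12], [-6, -12, 12, -6], [0, 12, -6, 6]].
Row-reducing H symmetrically gives the diagonal entries 10, 162/5, 2, 4/3.
So there are 4 positive pivots.
H is positive definite, so the origin is a strict local minimum.

local minimum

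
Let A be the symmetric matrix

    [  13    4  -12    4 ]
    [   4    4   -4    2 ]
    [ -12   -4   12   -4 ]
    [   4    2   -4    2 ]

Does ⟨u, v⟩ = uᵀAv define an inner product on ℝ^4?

yes

Congruent diagonalization of A (simultaneous row and column reduction) yields pivots 13, 36/13, 8/9, 1/2.
That gives 4 positive pivots.
Hence Q is positive definite.
⟨·,·⟩ is an inner product exactly when A is positive definite.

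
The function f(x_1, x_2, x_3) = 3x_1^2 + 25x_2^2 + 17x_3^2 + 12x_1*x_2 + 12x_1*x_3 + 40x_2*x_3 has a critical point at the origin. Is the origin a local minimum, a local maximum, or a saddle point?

local minimum

The Hessian at the origin is H = [[6, 12, 12], [12, 50, 40], [12, 40, 34]].
An LDLᵀ factorisation of H has diagonal entries 6, 26, 2/13.
That gives 3 positive pivots.
H is positive definite, so the origin is a strict local minimum.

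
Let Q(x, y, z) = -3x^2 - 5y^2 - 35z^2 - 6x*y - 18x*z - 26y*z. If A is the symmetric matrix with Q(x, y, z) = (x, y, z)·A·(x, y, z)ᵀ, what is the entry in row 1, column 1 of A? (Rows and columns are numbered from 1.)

The coefficient of x^2 in Q is -3, and that is exactly A[1,1].

-3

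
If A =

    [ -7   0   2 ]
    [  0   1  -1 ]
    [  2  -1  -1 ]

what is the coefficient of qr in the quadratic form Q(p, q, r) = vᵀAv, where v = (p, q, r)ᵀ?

-2

The coefficient of qr is A[2,3] + A[3,2] = 2·(-1) = -2.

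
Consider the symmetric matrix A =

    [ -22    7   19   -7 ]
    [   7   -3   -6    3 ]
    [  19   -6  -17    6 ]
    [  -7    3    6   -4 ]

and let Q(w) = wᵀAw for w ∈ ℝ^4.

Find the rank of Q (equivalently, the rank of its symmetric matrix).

4

Congruent diagonalization of A (simultaneous row and column reduction) yields pivots -22, -17/22, -10/17, -1.
Counting signs: 4 negative.
The rank is the number of nonzero pivots: 4.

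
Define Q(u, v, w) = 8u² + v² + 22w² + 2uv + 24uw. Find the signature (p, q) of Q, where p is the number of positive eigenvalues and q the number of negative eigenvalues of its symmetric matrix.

(3, 0)

The associated matrix is A = [[8, 1, 12], [1, 1, 0], [12, 0, 22]].
Congruent diagonalization of A (simultaneous row and column reduction) yields pivots 8, 7/8, 10/7.
Counting signs: 3 positive.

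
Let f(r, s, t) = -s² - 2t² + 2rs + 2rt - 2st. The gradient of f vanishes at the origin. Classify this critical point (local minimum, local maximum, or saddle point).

The Hessian at the origin is H = [[0, 2, 2], [2, -2, -2], [2, -2, -4]].
H is indefinite, so the origin is a saddle point.

saddle point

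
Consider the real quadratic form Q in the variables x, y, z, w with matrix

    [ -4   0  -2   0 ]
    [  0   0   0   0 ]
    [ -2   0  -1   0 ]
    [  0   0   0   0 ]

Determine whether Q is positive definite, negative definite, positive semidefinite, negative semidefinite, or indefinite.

negative semidefinite

Row-reducing A symmetrically gives the diagonal entries -4, 0, 0, 0.
Counting signs: 1 negative, 3 zero.
Hence Q is negative semidefinite.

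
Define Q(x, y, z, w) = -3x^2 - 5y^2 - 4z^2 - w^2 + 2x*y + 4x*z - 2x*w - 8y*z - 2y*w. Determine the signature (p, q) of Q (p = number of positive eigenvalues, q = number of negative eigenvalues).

(0, 3)

The associated matrix is A = [[-3, 1, 2, -1], [1, -5, -4, -1], [2, -4, -4, 0], [-1, -1, 0, -1]].
Congruent diagonalization of A (simultaneous row and column reduction) yields pivots -3, -14/3, -2/7, 0.
That gives 3 negative, 1 zero pivots.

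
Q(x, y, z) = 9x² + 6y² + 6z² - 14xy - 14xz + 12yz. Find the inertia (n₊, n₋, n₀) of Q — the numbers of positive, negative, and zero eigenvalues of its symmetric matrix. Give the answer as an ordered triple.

(2, 0, 1)

Write A = [[9, -7, -7], [-7, 6, 6], [-7, 6, 6]].
Congruent diagonalization of A (simultaneous row and column reduction) yields pivots 9, 5/9, 0.
So there are 2 positive, 1 zero pivots.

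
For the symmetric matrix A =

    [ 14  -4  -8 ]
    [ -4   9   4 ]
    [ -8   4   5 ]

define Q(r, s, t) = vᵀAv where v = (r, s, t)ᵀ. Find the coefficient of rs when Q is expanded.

The coefficient of rs is A[1,2] + A[2,1] = 2·(-4) = -8.

-8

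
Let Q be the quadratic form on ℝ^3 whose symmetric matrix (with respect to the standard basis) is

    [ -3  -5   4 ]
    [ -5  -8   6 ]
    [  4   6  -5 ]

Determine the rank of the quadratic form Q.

Applying the same elementary operations to the rows and columns of A produces a congruent diagonal matrix with entries -3, 1/3, -1.
That gives 1 positive, 2 negative pivots.
The rank is the number of nonzero pivots: 3.

3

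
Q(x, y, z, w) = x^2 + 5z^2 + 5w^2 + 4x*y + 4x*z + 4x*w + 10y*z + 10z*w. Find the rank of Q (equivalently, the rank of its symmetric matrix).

4

The associated matrix is A = [[1, 2, 2, 2], [2, 0, 5, 0], [2, 5, 5, 5], [2, 0, 5, 5]].
Congruent diagonalization of A (simultaneous row and column reduction) yields pivots 1, -4, 5/4, 5.
So there are 3 positive, 1 negative pivots.
The rank is the number of nonzero pivots: 4.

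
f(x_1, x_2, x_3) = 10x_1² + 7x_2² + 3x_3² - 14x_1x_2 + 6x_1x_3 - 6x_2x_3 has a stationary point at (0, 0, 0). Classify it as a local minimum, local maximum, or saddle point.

local minimum

The Hessian at the origin is H = [[20, -14, 6], [-14, 14, -6], [6, -6, 6]].
An LDLᵀ factorisation of H has diagonal entries 20, 21/5, 24/7.
That gives 3 positive pivots.
H is positive definite, so the origin is a strict local minimum.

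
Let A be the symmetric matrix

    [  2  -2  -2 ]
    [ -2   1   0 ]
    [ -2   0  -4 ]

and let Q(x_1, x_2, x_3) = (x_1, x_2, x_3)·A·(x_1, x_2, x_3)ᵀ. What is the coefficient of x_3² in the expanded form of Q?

The coefficient of x_3² is the diagonal entry A[3,3] = -4.

-4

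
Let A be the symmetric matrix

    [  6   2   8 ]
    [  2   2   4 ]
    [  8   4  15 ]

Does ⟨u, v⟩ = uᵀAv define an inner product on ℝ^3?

yes

Leading principal minors: Δ_1 = 6, Δ_2 = 8, Δ_3 = 24.
All leading principal minors are positive, so by Sylvester's criterion Q is positive definite.
⟨·,·⟩ is an inner product exactly when A is positive definite.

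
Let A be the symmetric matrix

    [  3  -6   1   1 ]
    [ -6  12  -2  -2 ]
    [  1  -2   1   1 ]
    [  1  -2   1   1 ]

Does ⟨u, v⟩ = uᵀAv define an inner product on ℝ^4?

no

Applying the same elementary operations to the rows and columns of A produces a congruent diagonal matrix with entries 3, 0, 2/3, 0.
Counting signs: 2 positive, 2 zero.
Hence Q is positive semidefinite.
⟨·,·⟩ is an inner product exactly when A is positive definite.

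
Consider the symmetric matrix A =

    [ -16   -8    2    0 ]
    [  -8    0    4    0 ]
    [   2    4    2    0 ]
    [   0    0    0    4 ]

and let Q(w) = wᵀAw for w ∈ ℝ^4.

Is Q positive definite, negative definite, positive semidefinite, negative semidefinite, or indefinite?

indefinite

Applying the same elementary operations to the rows and columns of A produces a congruent diagonal matrix with entries -16, 4, 0, 4.
That gives 2 positive, 1 negative, 1 zero pivots.
Hence Q is indefinite.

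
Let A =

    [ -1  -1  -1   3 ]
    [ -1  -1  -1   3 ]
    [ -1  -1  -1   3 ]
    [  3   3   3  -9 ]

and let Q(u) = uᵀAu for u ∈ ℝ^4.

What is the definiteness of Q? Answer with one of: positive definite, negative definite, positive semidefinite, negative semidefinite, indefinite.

negative semidefinite

Applying the same elementary operations to the rows and columns of A produces a congruent diagonal matrix with entries -1, 0, 0, 0.
Counting signs: 1 negative, 3 zero.
Hence Q is negative semidefinite.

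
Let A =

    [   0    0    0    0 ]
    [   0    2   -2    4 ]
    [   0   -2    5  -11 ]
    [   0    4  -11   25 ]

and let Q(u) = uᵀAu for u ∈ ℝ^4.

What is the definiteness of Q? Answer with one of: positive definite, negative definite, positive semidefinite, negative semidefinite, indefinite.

positive semidefinite

Symmetric row and column elimination reduces A to a congruent diagonal form with pivots 0, 2, 3, 2/3.
That gives 3 positive, 1 zero pivots.
Hence Q is positive semidefinite.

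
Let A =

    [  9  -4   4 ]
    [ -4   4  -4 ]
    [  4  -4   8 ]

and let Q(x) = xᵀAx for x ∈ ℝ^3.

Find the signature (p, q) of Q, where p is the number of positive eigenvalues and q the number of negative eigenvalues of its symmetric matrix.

Row-reducing A symmetrically gives the diagonal entries 9, 20/9, 4.
Counting signs: 3 positive.

(3, 0)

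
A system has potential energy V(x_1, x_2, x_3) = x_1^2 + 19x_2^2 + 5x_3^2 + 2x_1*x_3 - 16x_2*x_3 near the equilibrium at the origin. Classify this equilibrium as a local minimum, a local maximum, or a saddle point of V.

local minimum

The Hessian at the origin is H = [[2, 0, 2], [0, 38, -16], [2, -16, 10]].
Row-reducing H symmetrically gives the diagonal entries 2, 38, 24/19.
Counting signs: 3 positive.
H is positive definite, so the origin is a strict local minimum.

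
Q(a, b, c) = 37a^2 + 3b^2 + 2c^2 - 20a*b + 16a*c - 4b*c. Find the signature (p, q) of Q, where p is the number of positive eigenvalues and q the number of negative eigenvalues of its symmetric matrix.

(3, 0)

Write A = [[37, -10, 8], [-10, 3, -2], [8, -2, 2]].
Applying the same elementary operations to the rows and columns of A produces a congruent diagonal matrix with entries 37, 11/37, 2/11.
So there are 3 positive pivots.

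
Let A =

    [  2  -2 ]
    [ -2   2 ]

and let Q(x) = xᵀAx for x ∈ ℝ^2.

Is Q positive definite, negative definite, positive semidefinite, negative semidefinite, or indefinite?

positive semidefinite

For the 2×2 matrix [[2, -2], [-2, 2]]: det = 2·2 − (-2)² = 0, trace = 4.
det = 0 so one eigenvalue is zero; the form is semidefinite with the sign of the trace.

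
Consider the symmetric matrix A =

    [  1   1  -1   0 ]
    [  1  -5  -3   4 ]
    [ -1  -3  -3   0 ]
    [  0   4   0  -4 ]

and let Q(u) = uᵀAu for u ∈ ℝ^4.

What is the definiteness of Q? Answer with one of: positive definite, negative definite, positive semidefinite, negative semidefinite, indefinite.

indefinite

Congruent diagonalization of A (simultaneous row and column reduction) yields pivots 1, -6, -10/3, -4/5.
Counting signs: 1 positive, 3 negative.
Hence Q is indefinite.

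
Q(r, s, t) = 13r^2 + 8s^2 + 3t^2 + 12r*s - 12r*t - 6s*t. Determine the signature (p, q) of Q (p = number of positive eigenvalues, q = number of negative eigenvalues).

(3, 0)

The symmetric matrix is A = [[13, 6, -6], [6, 8, -3], [-6, -3, 3]].
Congruent diagonalization of A (simultaneous row and column reduction) yields pivots 13, 68/13, 15/68.
So there are 3 positive pivots.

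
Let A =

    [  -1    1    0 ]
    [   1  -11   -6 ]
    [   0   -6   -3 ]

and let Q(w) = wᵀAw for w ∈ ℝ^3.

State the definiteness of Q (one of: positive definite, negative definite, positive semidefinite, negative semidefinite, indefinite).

indefinite

Applying the same elementary operations to the rows and columns of A produces a congruent diagonal matrix with entries -1, -10, 3/5.
That gives 1 positive, 2 negative pivots.
Hence Q is indefinite.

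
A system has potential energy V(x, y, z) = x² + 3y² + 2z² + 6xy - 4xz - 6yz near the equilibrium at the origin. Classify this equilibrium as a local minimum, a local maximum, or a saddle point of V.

The Hessian at the origin is H = [[2, 6, -4], [6, 6, -6], [-4, -6, 4]].
Applying the same elementary operations to the rows and columns of H produces a congruent diagonal matrix with entries 2, -12, -1.
So there are 1 positive, 2 negative pivots.
H is indefinite, so the origin is a saddle point.

saddle point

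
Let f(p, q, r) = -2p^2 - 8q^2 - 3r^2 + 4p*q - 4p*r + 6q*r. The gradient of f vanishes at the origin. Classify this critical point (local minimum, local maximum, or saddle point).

local maximum

The Hessian at the origin is H = [[-4, 4, -4], [4, -16, 6], [-4, 6, -6]].
Symmetric row and column elimination reduces H to a congruent diagonal form with pivots -4, -12, -5/3.
So there are 3 negative pivots.
H is negative definite, so the origin is a strict local maximum.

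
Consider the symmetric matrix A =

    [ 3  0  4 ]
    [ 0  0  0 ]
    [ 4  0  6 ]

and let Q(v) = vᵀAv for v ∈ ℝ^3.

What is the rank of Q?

2

Congruent diagonalization of A (simultaneous row and column reduction) yields pivots 3, 0, 2/3.
That gives 2 positive, 1 zero pivots.
The rank is the number of nonzero pivots: 2.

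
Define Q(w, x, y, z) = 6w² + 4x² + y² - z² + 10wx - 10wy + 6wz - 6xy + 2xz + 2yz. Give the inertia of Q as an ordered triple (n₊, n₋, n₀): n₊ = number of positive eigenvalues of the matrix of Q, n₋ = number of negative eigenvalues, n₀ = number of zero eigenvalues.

The symmetric matrix is A = [[6, 5, -5, 3], [5, 4, -3, 1], [-5, -3, 1, 1], [3, 1, 1, -1]].
Applying the same elementary operations to the rows and columns of A produces a congruent diagonal matrix with entries 6, -1/6, 5, 6/5.
That gives 3 positive, 1 negative pivots.

(3, 1, 0)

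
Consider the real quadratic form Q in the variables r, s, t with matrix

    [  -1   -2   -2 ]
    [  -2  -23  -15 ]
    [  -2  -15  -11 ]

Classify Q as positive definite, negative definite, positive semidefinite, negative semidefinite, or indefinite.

negative definite

Leading principal minors: Δ_1 = -1, Δ_2 = 19, Δ_3 = -12.
The signs alternate starting with Δ_1 < 0, so by Sylvester's criterion Q is negative definite.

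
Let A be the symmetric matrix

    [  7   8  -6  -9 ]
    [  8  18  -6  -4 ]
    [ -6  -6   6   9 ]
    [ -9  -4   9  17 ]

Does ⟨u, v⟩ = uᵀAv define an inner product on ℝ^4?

Congruent diagonalization of A (simultaneous row and column reduction) yields pivots 7, 62/7, 24/31, 3/8.
So there are 4 positive pivots.
Hence Q is positive definite.
⟨·,·⟩ is an inner product exactly when A is positive definite.

yes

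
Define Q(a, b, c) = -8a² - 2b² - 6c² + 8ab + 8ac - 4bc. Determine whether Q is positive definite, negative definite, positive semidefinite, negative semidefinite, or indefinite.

negative semidefinite

Write A = [[-8, 4, 4], [4, -2, -2], [4, -2, -6]].
Congruent diagonalization of A (simultaneous row and column reduction) yields pivots -8, 0, -4.
So there are 2 negative, 1 zero pivots.
Hence Q is negative semidefinite.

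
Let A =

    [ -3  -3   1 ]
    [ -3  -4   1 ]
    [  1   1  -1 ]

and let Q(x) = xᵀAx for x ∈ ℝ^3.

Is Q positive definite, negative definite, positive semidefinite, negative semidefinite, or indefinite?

negative definite

An LDLᵀ factorisation of A has diagonal entries -3, -1, -2/3.
Counting signs: 3 negative.
Hence Q is negative definite.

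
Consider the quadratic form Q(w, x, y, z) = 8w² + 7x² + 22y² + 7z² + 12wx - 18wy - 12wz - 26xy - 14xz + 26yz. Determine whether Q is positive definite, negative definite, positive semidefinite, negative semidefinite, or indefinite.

The associated matrix is A = [[8, 6, -9, -6], [6, 7, -13, -7], [-9, -13, 22, 13], [-6, -7, 13, 7]].
Row-reducing A symmetrically gives the diagonal entries 8, 5/2, -15/4, 0.
So there are 2 positive, 1 negative, 1 zero pivots.
Hence Q is indefinite.

indefinite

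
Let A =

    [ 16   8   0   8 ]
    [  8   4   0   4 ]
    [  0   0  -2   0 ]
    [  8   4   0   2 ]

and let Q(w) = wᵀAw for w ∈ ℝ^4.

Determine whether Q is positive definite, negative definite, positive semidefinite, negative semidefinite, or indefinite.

indefinite

Applying the same elementary operations to the rows and columns of A produces a congruent diagonal matrix with entries 16, 0, -2, -2.
That gives 1 positive, 2 negative, 1 zero pivots.
Hence Q is indefinite.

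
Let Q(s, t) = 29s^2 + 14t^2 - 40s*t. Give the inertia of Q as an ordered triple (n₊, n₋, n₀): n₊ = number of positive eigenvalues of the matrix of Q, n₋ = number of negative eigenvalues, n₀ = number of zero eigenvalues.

(2, 0, 0)

Write A = [[29, -20], [-20, 14]].
Symmetric row and column elimination reduces A to a congruent diagonal form with pivots 29, 6/29.
So there are 2 positive pivots.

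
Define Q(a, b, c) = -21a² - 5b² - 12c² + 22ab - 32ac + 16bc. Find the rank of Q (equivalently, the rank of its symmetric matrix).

2

The associated matrix is A = [[-21, 11, -16], [11, -5, 8], [-16, 8, -12]].
Row-reducing A symmetrically gives the diagonal entries -21, 16/21, 0.
Counting signs: 1 positive, 1 negative, 1 zero.
The rank is the number of nonzero pivots: 2.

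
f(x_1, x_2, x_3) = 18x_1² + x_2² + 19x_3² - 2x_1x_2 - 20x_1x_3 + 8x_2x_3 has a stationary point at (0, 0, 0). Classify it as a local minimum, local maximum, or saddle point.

The Hessian at the origin is H = [[36, -2, -20], [-2, 2, 8], [-20, 8, 38]].
Congruent diagonalization of H (simultaneous row and column reduction) yields pivots 36, 17/9, 30/17.
Counting signs: 3 positive.
H is positive definite, so the origin is a strict local minimum.

local minimum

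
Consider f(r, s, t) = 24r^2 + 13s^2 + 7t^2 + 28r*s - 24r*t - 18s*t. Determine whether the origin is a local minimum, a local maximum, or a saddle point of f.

The Hessian at the origin is H = [[48, 28, -24], [28, 26, -18], [-24, -18, 14]].
Symmetric row and column elimination reduces H to a congruent diagonal form with pivots 48, 29/3, 10/29.
Counting signs: 3 positive.
H is positive definite, so the origin is a strict local minimum.

local minimum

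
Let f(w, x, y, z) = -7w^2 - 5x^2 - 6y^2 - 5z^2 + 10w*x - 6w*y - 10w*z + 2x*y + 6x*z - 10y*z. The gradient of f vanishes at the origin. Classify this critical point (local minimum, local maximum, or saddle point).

saddle point

The Hessian at the origin is H = [[-14, 10, -6, -10], [10, -10, 2, 6], [-6, 2, -12, -10], [-10, 6, -10, -10]].
Symmetric row and column elimination reduces H to a congruent diagonal form with pivots -14, -20/7, -38/5, 12/19.
That gives 1 positive, 3 negative pivots.
H is indefinite, so the origin is a saddle point.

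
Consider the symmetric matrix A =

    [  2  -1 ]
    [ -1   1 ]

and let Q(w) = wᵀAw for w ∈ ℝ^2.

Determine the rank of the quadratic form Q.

2

Symmetric row and column elimination reduces A to a congruent diagonal form with pivots 2, 1/2.
So there are 2 positive pivots.
The rank is the number of nonzero pivots: 2.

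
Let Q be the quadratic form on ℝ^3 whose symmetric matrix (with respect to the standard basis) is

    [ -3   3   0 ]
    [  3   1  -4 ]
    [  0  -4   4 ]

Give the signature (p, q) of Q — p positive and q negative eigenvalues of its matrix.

(1, 1)

Row-reducing A symmetrically gives the diagonal entries -3, 4, 0.
So there are 1 positive, 1 negative, 1 zero pivots.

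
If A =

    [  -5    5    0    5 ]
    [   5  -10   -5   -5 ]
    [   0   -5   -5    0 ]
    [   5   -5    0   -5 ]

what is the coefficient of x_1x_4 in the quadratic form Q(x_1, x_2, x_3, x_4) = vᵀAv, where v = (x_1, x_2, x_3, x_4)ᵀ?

10

The coefficient of x_1x_4 is A[1,4] + A[4,1] = 2·5 = 10.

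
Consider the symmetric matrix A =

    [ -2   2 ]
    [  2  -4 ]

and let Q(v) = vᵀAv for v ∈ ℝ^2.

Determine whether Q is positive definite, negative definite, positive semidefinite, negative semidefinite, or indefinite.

Congruent diagonalization of A (simultaneous row and column reduction) yields pivots -2, -2.
That gives 2 negative pivots.
Hence Q is negative definite.

negative definite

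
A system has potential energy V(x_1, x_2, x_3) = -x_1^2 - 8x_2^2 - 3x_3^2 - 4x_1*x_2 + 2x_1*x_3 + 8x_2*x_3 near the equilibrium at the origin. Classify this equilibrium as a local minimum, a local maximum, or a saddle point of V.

The Hessian at the origin is H = [[-2, -4, 2], [-4, -16, 8], [2, 8, -6]].
Row-reducing H symmetrically gives the diagonal entries -2, -8, -2.
That gives 3 negative pivots.
H is negative definite, so the origin is a strict local maximum.

local maximum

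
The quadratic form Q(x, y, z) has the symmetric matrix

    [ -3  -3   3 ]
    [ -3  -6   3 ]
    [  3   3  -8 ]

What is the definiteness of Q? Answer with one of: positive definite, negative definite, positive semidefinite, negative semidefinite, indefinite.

negative definite

Row-reducing A symmetrically gives the diagonal entries -3, -3, -5.
That gives 3 negative pivots.
Hence Q is negative definite.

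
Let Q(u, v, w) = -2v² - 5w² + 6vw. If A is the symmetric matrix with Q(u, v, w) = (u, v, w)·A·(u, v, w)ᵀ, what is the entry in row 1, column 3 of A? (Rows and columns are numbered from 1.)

The coefficient of u·w in Q is 0. For a symmetric A this equals A[1,3] + A[3,1] = 2·A[1,3].
So A[1,3] = 0/2 = 0.

0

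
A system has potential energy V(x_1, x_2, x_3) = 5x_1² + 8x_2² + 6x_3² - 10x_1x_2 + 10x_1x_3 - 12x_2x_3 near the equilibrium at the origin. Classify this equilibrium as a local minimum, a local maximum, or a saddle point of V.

local minimum

The Hessian at the origin is H = [[10, -10, 10], [-10, 16, -12], [10, -12, 12]].
An LDLᵀ factorisation of H has diagonal entries 10, 6, 4/3.
That gives 3 positive pivots.
H is positive definite, so the origin is a strict local minimum.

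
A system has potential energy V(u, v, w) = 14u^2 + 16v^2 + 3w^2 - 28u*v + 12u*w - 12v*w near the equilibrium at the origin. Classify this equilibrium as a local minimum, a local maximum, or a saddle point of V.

The Hessian at the origin is H = [[28, -28, 12], [-28, 32, -12], [12, -12, 6]].
Symmetric row and column elimination reduces H to a congruent diagonal form with pivots 28, 4, 6/7.
So there are 3 positive pivots.
H is positive definite, so the origin is a strict local minimum.

local minimum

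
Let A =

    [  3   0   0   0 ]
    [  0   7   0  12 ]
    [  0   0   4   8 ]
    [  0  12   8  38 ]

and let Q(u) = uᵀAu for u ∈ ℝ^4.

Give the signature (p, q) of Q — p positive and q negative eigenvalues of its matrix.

(4, 0)

Congruent diagonalization of A (simultaneous row and column reduction) yields pivots 3, 7, 4, 10/7.
Counting signs: 4 positive.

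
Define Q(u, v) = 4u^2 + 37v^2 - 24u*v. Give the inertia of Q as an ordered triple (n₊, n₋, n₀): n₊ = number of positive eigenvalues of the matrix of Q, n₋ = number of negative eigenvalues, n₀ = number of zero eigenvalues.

(2, 0, 0)

Write A = [[4, -12], [-12, 37]].
Symmetric row and column elimination reduces A to a congruent diagonal form with pivots 4, 1.
That gives 2 positive pivots.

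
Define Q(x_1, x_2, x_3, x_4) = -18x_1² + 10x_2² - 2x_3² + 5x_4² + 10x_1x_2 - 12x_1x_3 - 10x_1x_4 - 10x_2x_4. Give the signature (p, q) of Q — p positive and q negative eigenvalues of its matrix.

The symmetric matrix is A = [[-18, 5, -6, -5], [5, 10, 0, -5], [-6, 0, -2, 0], [-5, -5, 0, 5]].
Row-reducing A symmetrically gives the diagonal entries -18, 205/18, -10/41, 5.
So there are 2 positive, 2 negative pivots.

(2, 2)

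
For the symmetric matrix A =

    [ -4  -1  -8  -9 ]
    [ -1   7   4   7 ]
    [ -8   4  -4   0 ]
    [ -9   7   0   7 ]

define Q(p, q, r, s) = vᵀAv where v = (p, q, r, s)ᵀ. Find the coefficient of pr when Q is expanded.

The coefficient of pr is A[1,3] + A[3,1] = 2·(-8) = -16.

-16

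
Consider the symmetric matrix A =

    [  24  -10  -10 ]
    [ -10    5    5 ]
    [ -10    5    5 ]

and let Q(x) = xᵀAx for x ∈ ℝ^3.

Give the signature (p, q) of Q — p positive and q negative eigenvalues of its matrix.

(2, 0)

Symmetric row and column elimination reduces A to a congruent diagonal form with pivots 24, 5/6, 0.
So there are 2 positive, 1 zero pivots.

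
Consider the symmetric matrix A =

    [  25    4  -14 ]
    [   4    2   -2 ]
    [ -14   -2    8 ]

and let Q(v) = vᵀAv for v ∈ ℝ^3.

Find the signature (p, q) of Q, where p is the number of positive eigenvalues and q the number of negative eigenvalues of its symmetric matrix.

Row-reducing A symmetrically gives the diagonal entries 25, 34/25, 2/17.
Counting signs: 3 positive.

(3, 0)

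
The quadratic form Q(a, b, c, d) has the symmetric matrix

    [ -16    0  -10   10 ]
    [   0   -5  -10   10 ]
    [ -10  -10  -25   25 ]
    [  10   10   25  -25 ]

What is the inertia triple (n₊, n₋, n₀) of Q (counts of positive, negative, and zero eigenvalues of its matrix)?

(1, 2, 1)

Applying the same elementary operations to the rows and columns of A produces a congruent diagonal matrix with entries -16, -5, 5/4, 0.
So there are 1 positive, 2 negative, 1 zero pivots.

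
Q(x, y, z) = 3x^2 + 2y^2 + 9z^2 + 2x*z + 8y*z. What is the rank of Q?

3

The symmetric matrix is A = [[3, 0, 1], [0, 2, 4], [1, 4, 9]].
Symmetric row and column elimination reduces A to a congruent diagonal form with pivots 3, 2, 2/3.
So there are 3 positive pivots.
The rank is the number of nonzero pivots: 3.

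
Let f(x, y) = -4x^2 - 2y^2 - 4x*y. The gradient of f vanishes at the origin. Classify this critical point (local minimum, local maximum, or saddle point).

The Hessian at the origin is H = [[-8, -4], [-4, -4]].
det H = -8·-4 − (-4)² = 16 > 0 and H[1,1] = -8 < 0, so H is negative definite.
Therefore the origin is a local maximum.

local maximum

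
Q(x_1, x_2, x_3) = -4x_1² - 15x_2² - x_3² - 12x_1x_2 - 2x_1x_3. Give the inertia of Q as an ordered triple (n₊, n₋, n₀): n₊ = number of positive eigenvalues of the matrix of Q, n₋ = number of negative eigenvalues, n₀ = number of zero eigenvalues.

The symmetric matrix is A = [[-4, -6, -1], [-6, -15, 0], [-1, 0, -1]].
Applying the same elementary operations to the rows and columns of A produces a congruent diagonal matrix with entries -4, -6, -3/8.
That gives 3 negative pivots.

(0, 3, 0)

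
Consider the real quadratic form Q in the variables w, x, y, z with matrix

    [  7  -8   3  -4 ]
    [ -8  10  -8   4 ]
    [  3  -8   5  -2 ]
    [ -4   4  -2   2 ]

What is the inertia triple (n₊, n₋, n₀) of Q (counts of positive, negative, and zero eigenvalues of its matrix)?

An LDLᵀ factorisation of A has diagonal entries 7, 6/7, -62/3, -4/31.
Counting signs: 2 positive, 2 negative.

(2, 2, 0)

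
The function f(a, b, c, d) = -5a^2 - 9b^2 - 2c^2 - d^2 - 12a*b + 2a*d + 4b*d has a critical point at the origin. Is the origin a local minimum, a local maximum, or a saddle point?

local maximum

The Hessian at the origin is H = [[-10, -12, 0, 2], [-12, -18, 0, 4], [0, 0, -4, 0], [2, 4, 0, -2]].
Congruent diagonalization of H (simultaneous row and column reduction) yields pivots -10, -18/5, -4, -8/9.
That gives 4 negative pivots.
H is negative definite, so the origin is a strict local maximum.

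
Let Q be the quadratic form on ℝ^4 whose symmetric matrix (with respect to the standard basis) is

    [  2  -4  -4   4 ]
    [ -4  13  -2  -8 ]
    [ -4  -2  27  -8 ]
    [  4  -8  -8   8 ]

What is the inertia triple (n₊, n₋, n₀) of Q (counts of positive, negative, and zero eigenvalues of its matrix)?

Symmetric row and column elimination reduces A to a congruent diagonal form with pivots 2, 5, -1, 0.
Counting signs: 2 positive, 1 negative, 1 zero.

(2, 1, 1)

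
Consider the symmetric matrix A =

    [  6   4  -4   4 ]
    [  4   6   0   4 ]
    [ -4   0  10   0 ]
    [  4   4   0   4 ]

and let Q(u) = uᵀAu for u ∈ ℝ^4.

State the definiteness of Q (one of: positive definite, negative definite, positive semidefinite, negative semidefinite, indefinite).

Leading principal minors: Δ_1 = 6, Δ_2 = 20, Δ_3 = 104, Δ_4 = 32.
All leading principal minors are positive, so by Sylvester's criterion Q is positive definite.

positive definite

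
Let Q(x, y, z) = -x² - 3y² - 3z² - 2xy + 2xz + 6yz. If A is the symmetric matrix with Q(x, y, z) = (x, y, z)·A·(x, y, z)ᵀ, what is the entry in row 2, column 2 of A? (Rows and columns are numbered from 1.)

-3

The coefficient of y² in Q is -3, and that is exactly A[2,2].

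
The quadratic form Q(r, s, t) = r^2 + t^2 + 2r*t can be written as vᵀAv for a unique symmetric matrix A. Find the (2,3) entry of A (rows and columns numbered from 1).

0

The coefficient of s·t in Q is 0. For a symmetric A this equals A[2,3] + A[3,2] = 2·A[2,3].
So A[2,3] = 0/2 = 0.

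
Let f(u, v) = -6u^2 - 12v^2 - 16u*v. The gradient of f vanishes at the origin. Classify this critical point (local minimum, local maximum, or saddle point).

local maximum

The Hessian at the origin is H = [[-12, -16], [-16, -24]].
det H = -12·-24 − (-16)² = 32 > 0 and H[1,1] = -12 < 0, so H is negative definite.
Therefore the origin is a local maximum.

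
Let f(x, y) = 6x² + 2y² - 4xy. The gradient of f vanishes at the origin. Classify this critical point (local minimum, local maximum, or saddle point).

local minimum

The Hessian at the origin is H = [[12, -4], [-4, 4]].
det H = 12·4 − (-4)² = 32 > 0 and H[1,1] = 12 > 0, so H is positive definite.
Therefore the origin is a local minimum.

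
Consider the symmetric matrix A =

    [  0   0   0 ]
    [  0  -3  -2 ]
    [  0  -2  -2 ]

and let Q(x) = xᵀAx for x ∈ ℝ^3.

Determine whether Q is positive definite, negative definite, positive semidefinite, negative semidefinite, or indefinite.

Symmetric row and column elimination reduces A to a congruent diagonal form with pivots 0, -3, -2/3.
That gives 2 negative, 1 zero pivots.
Hence Q is negative semidefinite.

negative semidefinite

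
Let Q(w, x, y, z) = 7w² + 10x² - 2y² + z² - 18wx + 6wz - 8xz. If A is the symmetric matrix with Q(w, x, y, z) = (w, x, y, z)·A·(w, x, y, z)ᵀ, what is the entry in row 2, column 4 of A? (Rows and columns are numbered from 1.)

-4

The coefficient of x·z in Q is -8. For a symmetric A this equals A[2,4] + A[4,2] = 2·A[2,4].
So A[2,4] = -8/2 = -4.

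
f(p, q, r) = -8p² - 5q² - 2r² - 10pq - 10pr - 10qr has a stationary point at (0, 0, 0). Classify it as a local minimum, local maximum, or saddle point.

saddle point

The Hessian at the origin is H = [[-16, -10, -10], [-10, -10, -10], [-10, -10, -4]].
Symmetric row and column elimination reduces H to a congruent diagonal form with pivots -16, -15/4, 6.
Counting signs: 1 positive, 2 negative.
H is indefinite, so the origin is a saddle point.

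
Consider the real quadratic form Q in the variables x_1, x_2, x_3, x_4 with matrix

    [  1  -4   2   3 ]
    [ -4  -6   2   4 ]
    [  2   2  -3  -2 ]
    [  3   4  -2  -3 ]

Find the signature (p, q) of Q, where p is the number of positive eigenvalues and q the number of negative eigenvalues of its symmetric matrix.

Symmetric row and column elimination reduces A to a congruent diagonal form with pivots 1, -22, -27/11, -4/27.
That gives 1 positive, 3 negative pivots.

(1, 3)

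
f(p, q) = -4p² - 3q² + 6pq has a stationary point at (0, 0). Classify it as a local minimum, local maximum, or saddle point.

local maximum

The Hessian at the origin is H = [[-8, 6], [6, -6]].
det H = -8·-6 − (6)² = 12 > 0 and H[1,1] = -8 < 0, so H is negative definite.
Therefore the origin is a local maximum.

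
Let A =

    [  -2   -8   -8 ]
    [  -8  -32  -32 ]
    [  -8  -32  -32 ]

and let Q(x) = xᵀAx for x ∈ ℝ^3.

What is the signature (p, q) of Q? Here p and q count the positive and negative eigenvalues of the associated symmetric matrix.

Symmetric row and column elimination reduces A to a congruent diagonal form with pivots -2, 0, 0.
Counting signs: 1 negative, 2 zero.

(0, 1)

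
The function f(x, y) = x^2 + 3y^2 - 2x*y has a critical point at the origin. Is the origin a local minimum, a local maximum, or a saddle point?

local minimum

The Hessian at the origin is H = [[2, -2], [-2, 6]].
det H = 2·6 − (-2)² = 8 > 0 and H[1,1] = 2 > 0, so H is positive definite.
Therefore the origin is a local minimum.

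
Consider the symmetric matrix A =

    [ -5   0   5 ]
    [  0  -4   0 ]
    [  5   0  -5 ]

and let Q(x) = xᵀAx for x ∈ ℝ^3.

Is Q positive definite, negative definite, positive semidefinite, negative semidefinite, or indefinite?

Applying the same elementary operations to the rows and columns of A produces a congruent diagonal matrix with entries -5, -4, 0.
That gives 2 negative, 1 zero pivots.
Hence Q is negative semidefinite.

negative semidefinite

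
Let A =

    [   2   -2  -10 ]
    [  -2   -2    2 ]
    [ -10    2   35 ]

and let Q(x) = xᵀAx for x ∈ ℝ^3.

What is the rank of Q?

Row-reducing A symmetrically gives the diagonal entries 2, -4, 1.
That gives 2 positive, 1 negative pivots.
The rank is the number of nonzero pivots: 3.

3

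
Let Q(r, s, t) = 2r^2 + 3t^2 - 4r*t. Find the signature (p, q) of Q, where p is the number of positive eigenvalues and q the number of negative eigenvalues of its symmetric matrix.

(2, 0)

Write A = [[2, 0, -2], [0, 0, 0], [-2, 0, 3]].
Applying the same elementary operations to the rows and columns of A produces a congruent diagonal matrix with entries 2, 0, 1.
Counting signs: 2 positive, 1 zero.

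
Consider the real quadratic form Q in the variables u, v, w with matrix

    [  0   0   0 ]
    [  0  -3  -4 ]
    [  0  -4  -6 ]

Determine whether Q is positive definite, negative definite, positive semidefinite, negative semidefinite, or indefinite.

negative semidefinite

Symmetric row and column elimination reduces A to a congruent diagonal form with pivots 0, -3, -2/3.
So there are 2 negative, 1 zero pivots.
Hence Q is negative semidefinite.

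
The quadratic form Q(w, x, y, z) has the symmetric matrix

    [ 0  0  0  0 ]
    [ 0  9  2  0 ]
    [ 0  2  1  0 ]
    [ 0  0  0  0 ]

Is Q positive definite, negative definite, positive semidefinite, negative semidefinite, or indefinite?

positive semidefinite

Congruent diagonalization of A (simultaneous row and column reduction) yields pivots 0, 9, 5/9, 0.
Counting signs: 2 positive, 2 zero.
Hence Q is positive semidefinite.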